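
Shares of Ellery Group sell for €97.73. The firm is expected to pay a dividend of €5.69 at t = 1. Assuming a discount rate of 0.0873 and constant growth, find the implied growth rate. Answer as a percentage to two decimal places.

2.91%

From P₀ = D₁/(r − g), the implied growth is g = r − D₁/P₀.
g = 0.0873 − 5.69/97.73 = 0.0873 − 0.05822 = 0.02908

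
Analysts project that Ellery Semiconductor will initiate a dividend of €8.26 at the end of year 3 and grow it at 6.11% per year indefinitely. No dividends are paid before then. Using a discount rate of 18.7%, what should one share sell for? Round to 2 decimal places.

Deferred-dividend DDM. At t=2 the remaining stream is a growing perpetuity with first payment D_3 = 8.26.
V_2 = D_3/(r−g) = 8.26/(0.187−0.0611) = 65.6076
P₀ = V_2/(1+r)^2 = 65.6076/(1+0.187)^2 = 46.5643

€46.56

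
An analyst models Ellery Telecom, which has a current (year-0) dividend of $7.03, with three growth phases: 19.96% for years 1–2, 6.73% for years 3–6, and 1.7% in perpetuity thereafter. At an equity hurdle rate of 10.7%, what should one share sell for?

$126.64

Three-stage DDM. Project D₁…D_6; terminal Gordon value at t=6 with g = 0.017; discount at r = 0.107.
D_1 = 8.4332
D_2 = 10.1165
D_3 = 10.7973
D_4 = 11.5239
D_5 = 12.2995
D_6 = 13.1273
TV_6 = 13.3504/(0.107−0.017) = 148.3381
P₀ = Σ Dₜ/(1+r)ᵗ + TV_6/(1+r)^6 = 126.6442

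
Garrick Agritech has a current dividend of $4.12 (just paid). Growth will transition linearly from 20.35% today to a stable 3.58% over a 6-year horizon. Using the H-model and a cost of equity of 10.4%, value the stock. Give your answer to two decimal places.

$92.97

H-model: P₀ = D₀[(1+g_L) + H(g_S−g_L)]/(r−g_L), with H = 6/2 = 3.
P₀ = 4.12 × [(1+0.0358) + 3×(0.2035−0.0358)] / (0.104−0.0358)
   = 4.12 × 1.5389 / 0.0682 = 92.9658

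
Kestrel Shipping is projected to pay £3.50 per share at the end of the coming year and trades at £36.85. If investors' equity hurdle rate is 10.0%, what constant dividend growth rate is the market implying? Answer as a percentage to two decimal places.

From P₀ = D₁/(r − g), the implied growth is g = r − D₁/P₀.
g = 0.1 − 3.50/36.85 = 0.1 − 0.09498 = 0.00502

0.50%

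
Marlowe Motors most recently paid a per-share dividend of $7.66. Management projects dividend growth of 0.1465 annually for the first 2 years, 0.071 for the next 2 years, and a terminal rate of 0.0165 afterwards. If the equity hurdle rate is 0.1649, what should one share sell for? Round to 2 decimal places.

Three-stage DDM. Project D₁…D_4; terminal Gordon value at t=4 with g = 0.0165; discount at r = 0.1649.
D_1 = 8.7822
D_2 = 10.0688
D_3 = 10.7837
D_4 = 11.5493
TV_4 = 11.7399/(0.1649−0.0165) = 79.1096
P₀ = Σ Dₜ/(1+r)ᵗ + TV_4/(1+r)^4 = 71.0137

$71.01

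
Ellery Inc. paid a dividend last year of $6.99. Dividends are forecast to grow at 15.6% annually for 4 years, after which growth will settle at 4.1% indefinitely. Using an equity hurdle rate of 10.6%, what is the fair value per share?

$164.87

Two-stage DDM. Project D₁…D_4 at 0.156, terminal growth 0.041, discount at r = 0.106.
D_1 = 8.0804
D_2 = 9.3410
D_3 = 10.7982
D_4 = 12.4827
Terminal value at t=4: TV = D_5/(r−g) = 12.9945/(0.106−0.041) = 199.9152
P₀ = 8.0804/(1+0.106)^1 + 9.3410/(1+0.106)^2 + 10.7982/(1+0.106)^3 + 12.4827/(1+0.106)^4 + 199.9152/(1+0.106)^4 = 164.8720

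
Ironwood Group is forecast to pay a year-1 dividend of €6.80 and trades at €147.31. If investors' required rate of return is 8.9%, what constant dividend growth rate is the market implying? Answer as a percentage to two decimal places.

4.28%

From P₀ = D₁/(r − g), the implied growth is g = r − D₁/P₀.
g = 0.089 − 6.80/147.31 = 0.089 − 0.04616 = 0.04284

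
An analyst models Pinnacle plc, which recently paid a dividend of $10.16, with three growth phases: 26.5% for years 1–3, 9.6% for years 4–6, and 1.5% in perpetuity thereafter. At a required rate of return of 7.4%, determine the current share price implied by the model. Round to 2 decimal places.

$398.06

Three-stage DDM. Project D₁…D_6; terminal Gordon value at t=6 with g = 0.015; discount at r = 0.074.
D_1 = 12.8524
D_2 = 16.2583
D_3 = 20.5667
D_4 = 22.5411
D_5 = 24.7051
D_6 = 27.0768
TV_6 = 27.4829/(0.074−0.015) = 465.8123
P₀ = Σ Dₜ/(1+r)ᵗ + TV_6/(1+r)^6 = 398.0557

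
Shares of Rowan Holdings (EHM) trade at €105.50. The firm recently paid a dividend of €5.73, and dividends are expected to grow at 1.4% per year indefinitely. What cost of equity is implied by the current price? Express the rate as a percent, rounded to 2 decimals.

6.91%

Rearranging the constant-growth DDM: r = D₁/P₀ + g.
D₁ = 5.73 × (1 + 0.014) = 5.8102.
r = 5.8102 / 105.50 + 0.014 = 0.05507 + 0.014 = 0.06907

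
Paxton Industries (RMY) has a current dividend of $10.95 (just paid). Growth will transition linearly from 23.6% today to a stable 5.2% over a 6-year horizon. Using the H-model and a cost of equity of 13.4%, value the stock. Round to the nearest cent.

H-model: P₀ = D₀[(1+g_L) + H(g_S−g_L)]/(r−g_L), with H = 6/2 = 3.
P₀ = 10.95 × [(1+0.052) + 3×(0.236−0.052)] / (0.134−0.052)
   = 10.95 × 1.6040 / 0.082 = 214.1927

$214.19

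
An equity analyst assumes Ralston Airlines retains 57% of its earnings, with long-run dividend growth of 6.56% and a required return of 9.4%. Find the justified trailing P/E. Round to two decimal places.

Payout ratio b = 1 − 0.57 = 0.43.
Justified trailing P/E = b(1+g)/(r−g) = 0.43×(1+0.0656)/(0.094−0.0656) = 16.1341

16.13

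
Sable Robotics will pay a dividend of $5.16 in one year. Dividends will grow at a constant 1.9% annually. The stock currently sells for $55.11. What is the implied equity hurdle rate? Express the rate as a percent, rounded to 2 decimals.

11.26%

Rearranging the constant-growth DDM: r = D₁/P₀ + g.
r = 5.1600 / 55.11 + 0.019 = 0.09363 + 0.019 = 0.11263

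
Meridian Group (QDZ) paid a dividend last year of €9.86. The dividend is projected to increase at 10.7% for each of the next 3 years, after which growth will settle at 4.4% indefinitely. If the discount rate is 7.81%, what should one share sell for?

€358.00

Two-stage DDM. Project D₁…D_3 at 0.107, terminal growth 0.044, discount at r = 0.0781.
D_1 = 10.9150
D_2 = 12.0829
D_3 = 13.3758
Terminal value at t=3: TV = D_4/(r−g) = 13.9643/(0.0781−0.044) = 409.5113
P₀ = 10.9150/(1+0.0781)^1 + 12.0829/(1+0.0781)^2 + 13.3758/(1+0.0781)^3 + 409.5113/(1+0.0781)^3 = 357.9994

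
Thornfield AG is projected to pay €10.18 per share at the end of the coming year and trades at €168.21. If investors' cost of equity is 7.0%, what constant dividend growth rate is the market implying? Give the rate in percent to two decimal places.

From P₀ = D₁/(r − g), the implied growth is g = r − D₁/P₀.
g = 0.07 − 10.18/168.21 = 0.07 − 0.06052 = 0.00948

0.95%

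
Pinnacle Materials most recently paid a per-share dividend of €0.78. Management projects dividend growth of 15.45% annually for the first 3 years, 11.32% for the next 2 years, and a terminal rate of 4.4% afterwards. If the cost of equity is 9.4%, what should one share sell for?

Three-stage DDM. Project D₁…D_5; terminal Gordon value at t=5 with g = 0.044; discount at r = 0.094.
D_1 = 0.9005
D_2 = 1.0396
D_3 = 1.2003
D_4 = 1.3361
D_5 = 1.4874
TV_5 = 1.5528/(0.094−0.044) = 31.0566
P₀ = Σ Dₜ/(1+r)ᵗ + TV_5/(1+r)^5 = 24.3087

€24.31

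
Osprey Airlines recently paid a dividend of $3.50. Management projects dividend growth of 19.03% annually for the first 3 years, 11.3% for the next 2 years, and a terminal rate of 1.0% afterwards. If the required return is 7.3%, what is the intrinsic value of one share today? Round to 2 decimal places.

$105.48

Three-stage DDM. Project D₁…D_5; terminal Gordon value at t=5 with g = 0.01; discount at r = 0.073.
D_1 = 4.1661
D_2 = 4.9588
D_3 = 5.9025
D_4 = 6.5695
D_5 = 7.3119
TV_5 = 7.3850/(0.073−0.01) = 117.2218
P₀ = Σ Dₜ/(1+r)ᵗ + TV_5/(1+r)^5 = 105.4801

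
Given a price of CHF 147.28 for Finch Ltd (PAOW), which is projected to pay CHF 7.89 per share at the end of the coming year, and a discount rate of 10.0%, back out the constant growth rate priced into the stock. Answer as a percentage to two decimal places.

From P₀ = D₁/(r − g), the implied growth is g = r − D₁/P₀.
g = 0.1 − 7.89/147.28 = 0.1 − 0.05357 = 0.04643

4.64%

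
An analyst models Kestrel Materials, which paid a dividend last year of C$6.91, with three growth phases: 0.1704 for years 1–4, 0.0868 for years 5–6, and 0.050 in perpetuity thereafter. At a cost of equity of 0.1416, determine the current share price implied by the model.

Three-stage DDM. Project D₁…D_6; terminal Gordon value at t=6 with g = 0.05; discount at r = 0.1416.
D_1 = 8.0875
D_2 = 9.4656
D_3 = 11.0785
D_4 = 12.9663
D_5 = 14.0917
D_6 = 15.3149
TV_6 = 16.0807/(0.1416−0.05) = 175.5531
P₀ = Σ Dₜ/(1+r)ᵗ + TV_6/(1+r)^6 = 122.9236

C$122.92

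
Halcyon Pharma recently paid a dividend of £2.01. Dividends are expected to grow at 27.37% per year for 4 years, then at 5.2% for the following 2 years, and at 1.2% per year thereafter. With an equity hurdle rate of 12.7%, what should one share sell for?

Three-stage DDM. Project D₁…D_6; terminal Gordon value at t=6 with g = 0.012; discount at r = 0.127.
D_1 = 2.5601
D_2 = 3.2608
D_3 = 4.1533
D_4 = 5.2901
D_5 = 5.5652
D_6 = 5.8546
TV_6 = 5.9248/(0.127−0.012) = 51.5203
P₀ = Σ Dₜ/(1+r)ᵗ + TV_6/(1+r)^6 = 42.0820

£42.08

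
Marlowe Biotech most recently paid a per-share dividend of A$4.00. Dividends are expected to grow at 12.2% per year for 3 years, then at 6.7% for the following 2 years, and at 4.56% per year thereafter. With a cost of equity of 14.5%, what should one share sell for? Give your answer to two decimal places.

Three-stage DDM. Project D₁…D_5; terminal Gordon value at t=5 with g = 0.0456; discount at r = 0.145.
D_1 = 4.4880
D_2 = 5.0355
D_3 = 5.6499
D_4 = 6.0284
D_5 = 6.4323
TV_5 = 6.7256/(0.145−0.0456) = 67.6623
P₀ = Σ Dₜ/(1+r)ᵗ + TV_5/(1+r)^5 = 52.6812

A$52.68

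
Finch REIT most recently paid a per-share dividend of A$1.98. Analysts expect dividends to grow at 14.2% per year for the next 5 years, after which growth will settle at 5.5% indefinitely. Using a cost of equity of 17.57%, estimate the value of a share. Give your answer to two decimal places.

A$24.04

Two-stage DDM. Project D₁…D_5 at 0.142, terminal growth 0.055, discount at r = 0.1757.
D_1 = 2.2612
D_2 = 2.5822
D_3 = 2.9489
D_4 = 3.3677
D_5 = 3.8459
Terminal value at t=5: TV = D_6/(r−g) = 4.0574/(0.1757−0.055) = 33.6156
P₀ = 2.2612/(1+0.1757)^1 + 2.5822/(1+0.1757)^2 + 2.9489/(1+0.1757)^3 + 3.3677/(1+0.1757)^4 + 3.8459/(1+0.1757)^5 + 33.6156/(1+0.1757)^5 = 24.0449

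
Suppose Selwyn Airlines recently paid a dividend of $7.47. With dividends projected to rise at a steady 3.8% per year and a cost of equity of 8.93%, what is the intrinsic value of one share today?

$151.15

Gordon growth model: P₀ = D₁/(r − g). D₁ = 7.47 × (1 + 0.038) = 7.7539.
P₀ = 7.7539 / (0.0893 − 0.038) = 7.7539 / 0.0513 = 151.1474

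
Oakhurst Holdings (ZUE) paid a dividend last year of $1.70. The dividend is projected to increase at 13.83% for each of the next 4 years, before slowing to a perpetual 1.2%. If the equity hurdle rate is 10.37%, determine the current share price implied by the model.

$28.58

Two-stage DDM. Project D₁…D_4 at 0.1383, terminal growth 0.012, discount at r = 0.1037.
D_1 = 1.9351
D_2 = 2.2027
D_3 = 2.5074
D_4 = 2.8541
Terminal value at t=4: TV = D_5/(r−g) = 2.8884/(0.1037−0.012) = 31.4983
P₀ = 1.9351/(1+0.1037)^1 + 2.2027/(1+0.1037)^2 + 2.5074/(1+0.1037)^3 + 2.8541/(1+0.1037)^4 + 31.4983/(1+0.1037)^4 = 28.5766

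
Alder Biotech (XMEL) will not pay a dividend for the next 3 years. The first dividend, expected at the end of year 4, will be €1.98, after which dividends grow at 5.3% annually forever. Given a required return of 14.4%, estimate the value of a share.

€14.53

Deferred-dividend DDM. At t=3 the remaining stream is a growing perpetuity with first payment D_4 = 1.98.
V_3 = D_4/(r−g) = 1.98/(0.144−0.053) = 21.7582
P₀ = V_3/(1+r)^3 = 21.7582/(1+0.144)^3 = 14.5327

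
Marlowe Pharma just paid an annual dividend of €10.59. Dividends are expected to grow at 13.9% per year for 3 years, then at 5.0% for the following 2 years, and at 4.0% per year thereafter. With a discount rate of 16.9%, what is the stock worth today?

Three-stage DDM. Project D₁…D_5; terminal Gordon value at t=5 with g = 0.04; discount at r = 0.169.
D_1 = 12.0620
D_2 = 13.7386
D_3 = 15.6483
D_4 = 16.4307
D_5 = 17.2522
TV_5 = 17.9423/(0.169−0.04) = 139.0879
P₀ = Σ Dₜ/(1+r)ᵗ + TV_5/(1+r)^5 = 110.5794

€110.58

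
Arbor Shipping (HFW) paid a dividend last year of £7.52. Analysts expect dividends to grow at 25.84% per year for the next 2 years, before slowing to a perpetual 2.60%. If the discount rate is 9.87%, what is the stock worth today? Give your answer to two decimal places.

Two-stage DDM. Project D₁…D_2 at 0.2584, terminal growth 0.026, discount at r = 0.0987.
D_1 = 9.4632
D_2 = 11.9085
Terminal value at t=2: TV = D_3/(r−g) = 12.2181/(0.0987−0.026) = 168.0615
P₀ = 9.4632/(1+0.0987)^1 + 11.9085/(1+0.0987)^2 + 168.0615/(1+0.0987)^2 = 157.7007

£157.70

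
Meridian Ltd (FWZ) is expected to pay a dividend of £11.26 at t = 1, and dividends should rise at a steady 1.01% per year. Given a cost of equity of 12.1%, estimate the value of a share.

£101.53

Gordon growth model: P₀ = D₁/(r − g), with D₁ = 11.26 given directly.
P₀ = 11.2600 / (0.121 − 0.0101) = 11.2600 / 0.1109 = 101.5329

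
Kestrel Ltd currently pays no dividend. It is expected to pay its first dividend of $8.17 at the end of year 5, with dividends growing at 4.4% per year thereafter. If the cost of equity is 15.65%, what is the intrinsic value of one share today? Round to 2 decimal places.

$40.60

Deferred-dividend DDM. At t=4 the remaining stream is a growing perpetuity with first payment D_5 = 8.17.
V_4 = D_5/(r−g) = 8.17/(0.1565−0.044) = 72.6222
P₀ = V_4/(1+r)^4 = 72.6222/(1+0.1565)^4 = 40.5963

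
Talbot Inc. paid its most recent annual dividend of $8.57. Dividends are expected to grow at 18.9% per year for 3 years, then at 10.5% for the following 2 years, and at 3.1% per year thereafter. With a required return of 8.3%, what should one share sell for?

$288.54

Three-stage DDM. Project D₁…D_5; terminal Gordon value at t=5 with g = 0.031; discount at r = 0.083.
D_1 = 10.1897
D_2 = 12.1156
D_3 = 14.4054
D_4 = 15.9180
D_5 = 17.5894
TV_5 = 18.1347/(0.083−0.031) = 348.7436
P₀ = Σ Dₜ/(1+r)ᵗ + TV_5/(1+r)^5 = 288.5363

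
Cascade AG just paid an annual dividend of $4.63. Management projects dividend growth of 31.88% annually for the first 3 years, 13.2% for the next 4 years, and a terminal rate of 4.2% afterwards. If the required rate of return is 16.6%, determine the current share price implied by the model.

Three-stage DDM. Project D₁…D_7; terminal Gordon value at t=7 with g = 0.042; discount at r = 0.166.
D_1 = 6.1060
D_2 = 8.0527
D_3 = 10.6198
D_4 = 12.0217
D_5 = 13.6085
D_6 = 15.4048
D_7 = 17.4383
TV_7 = 18.1707/(0.166−0.042) = 146.5378
P₀ = Σ Dₜ/(1+r)ᵗ + TV_7/(1+r)^7 = 92.7687

$92.77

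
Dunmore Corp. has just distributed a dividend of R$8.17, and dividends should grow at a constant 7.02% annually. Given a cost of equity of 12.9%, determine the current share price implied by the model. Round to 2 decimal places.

R$148.70

Gordon growth model: P₀ = D₁/(r − g). D₁ = 8.17 × (1 + 0.0702) = 8.7435.
P₀ = 8.7435 / (0.129 − 0.0702) = 8.7435 / 0.0588 = 148.6996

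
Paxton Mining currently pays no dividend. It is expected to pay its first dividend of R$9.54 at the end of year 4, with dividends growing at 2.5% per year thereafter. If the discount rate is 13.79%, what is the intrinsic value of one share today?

R$57.35

Deferred-dividend DDM. At t=3 the remaining stream is a growing perpetuity with first payment D_4 = 9.54.
V_3 = D_4/(r−g) = 9.54/(0.1379−0.025) = 84.4996
P₀ = V_3/(1+r)^3 = 84.4996/(1+0.1379)^3 = 57.3512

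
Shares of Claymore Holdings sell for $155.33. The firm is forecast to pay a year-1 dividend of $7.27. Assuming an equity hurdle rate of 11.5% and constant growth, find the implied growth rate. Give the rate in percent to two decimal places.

From P₀ = D₁/(r − g), the implied growth is g = r − D₁/P₀.
g = 0.115 − 7.27/155.33 = 0.115 − 0.04680 = 0.06820

6.82%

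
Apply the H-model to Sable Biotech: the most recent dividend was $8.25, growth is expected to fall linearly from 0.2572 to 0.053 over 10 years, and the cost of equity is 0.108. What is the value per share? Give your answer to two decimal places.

H-model: P₀ = D₀[(1+g_L) + H(g_S−g_L)]/(r−g_L), with H = 10/2 = 5.
P₀ = 8.25 × [(1+0.053) + 5×(0.2572−0.053)] / (0.108−0.053)
   = 8.25 × 2.0740 / 0.055 = 311.1000

$311.10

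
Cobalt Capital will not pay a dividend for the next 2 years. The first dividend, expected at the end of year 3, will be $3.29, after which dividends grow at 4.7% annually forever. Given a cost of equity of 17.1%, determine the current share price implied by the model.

$19.35

Deferred-dividend DDM. At t=2 the remaining stream is a growing perpetuity with first payment D_3 = 3.29.
V_2 = D_3/(r−g) = 3.29/(0.171−0.047) = 26.5323
P₀ = V_2/(1+r)^2 = 26.5323/(1+0.171)^2 = 19.3491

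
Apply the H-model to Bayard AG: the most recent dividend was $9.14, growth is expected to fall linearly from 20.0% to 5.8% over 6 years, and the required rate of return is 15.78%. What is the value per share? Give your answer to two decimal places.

H-model: P₀ = D₀[(1+g_L) + H(g_S−g_L)]/(r−g_L), with H = 6/2 = 3.
P₀ = 9.14 × [(1+0.058) + 3×(0.2−0.058)] / (0.1578−0.058)
   = 9.14 × 1.4840 / 0.0998 = 135.9094

$135.91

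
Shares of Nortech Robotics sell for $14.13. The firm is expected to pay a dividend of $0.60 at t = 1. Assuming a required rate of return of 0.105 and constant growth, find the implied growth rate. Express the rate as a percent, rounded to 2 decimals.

6.25%

From P₀ = D₁/(r − g), the implied growth is g = r − D₁/P₀.
g = 0.105 − 0.60/14.13 = 0.105 − 0.04246 = 0.06254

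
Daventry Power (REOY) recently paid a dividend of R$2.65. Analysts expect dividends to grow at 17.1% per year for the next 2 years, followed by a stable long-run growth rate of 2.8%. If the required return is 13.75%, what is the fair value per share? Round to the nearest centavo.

Two-stage DDM. Project D₁…D_2 at 0.171, terminal growth 0.028, discount at r = 0.1375.
D_1 = 3.1031
D_2 = 3.6338
Terminal value at t=2: TV = D_3/(r−g) = 3.7355/(0.1375−0.028) = 34.1145
P₀ = 3.1031/(1+0.1375)^1 + 3.6338/(1+0.1375)^2 + 34.1145/(1+0.1375)^2 = 31.9019

R$31.90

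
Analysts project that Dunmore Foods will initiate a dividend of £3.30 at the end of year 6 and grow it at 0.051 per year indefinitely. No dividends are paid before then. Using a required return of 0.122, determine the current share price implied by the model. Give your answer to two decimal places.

£26.14

Deferred-dividend DDM. At t=5 the remaining stream is a growing perpetuity with first payment D_6 = 3.30.
V_5 = D_6/(r−g) = 3.30/(0.122−0.051) = 46.4789
P₀ = V_5/(1+r)^5 = 46.4789/(1+0.122)^5 = 26.1391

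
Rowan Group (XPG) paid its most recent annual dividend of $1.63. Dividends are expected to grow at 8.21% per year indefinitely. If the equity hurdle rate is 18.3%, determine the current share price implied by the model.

Gordon growth model: P₀ = D₁/(r − g). D₁ = 1.63 × (1 + 0.0821) = 1.7638.
P₀ = 1.7638 / (0.183 − 0.0821) = 1.7638 / 0.1009 = 17.4809

$17.48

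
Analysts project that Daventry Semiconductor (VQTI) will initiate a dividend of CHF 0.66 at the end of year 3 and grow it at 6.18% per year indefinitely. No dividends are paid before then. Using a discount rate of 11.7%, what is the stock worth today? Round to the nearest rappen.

CHF 9.58

Deferred-dividend DDM. At t=2 the remaining stream is a growing perpetuity with first payment D_3 = 0.66.
V_2 = D_3/(r−g) = 0.66/(0.117−0.0618) = 11.9565
P₀ = V_2/(1+r)^2 = 11.9565/(1+0.117)^2 = 9.5829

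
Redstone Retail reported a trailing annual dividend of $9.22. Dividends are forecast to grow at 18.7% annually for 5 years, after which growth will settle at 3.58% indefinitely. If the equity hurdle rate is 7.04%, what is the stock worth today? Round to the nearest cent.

Two-stage DDM. Project D₁…D_5 at 0.187, terminal growth 0.0358, discount at r = 0.0704.
D_1 = 10.9441
D_2 = 12.9907
D_3 = 15.4200
D_4 = 18.3035
D_5 = 21.7262
Terminal value at t=5: TV = D_6/(r−g) = 22.5040/(0.0704−0.0358) = 650.4057
P₀ = 10.9441/(1+0.0704)^1 + 12.9907/(1+0.0704)^2 + 15.4200/(1+0.0704)^3 + 18.3035/(1+0.0704)^4 + 21.7262/(1+0.0704)^5 + 650.4057/(1+0.0704)^5 = 526.4044

$526.40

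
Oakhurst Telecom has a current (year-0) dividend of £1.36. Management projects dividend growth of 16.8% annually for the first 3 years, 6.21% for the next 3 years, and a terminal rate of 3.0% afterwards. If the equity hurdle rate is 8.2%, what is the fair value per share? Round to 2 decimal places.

Three-stage DDM. Project D₁…D_6; terminal Gordon value at t=6 with g = 0.03; discount at r = 0.082.
D_1 = 1.5885
D_2 = 1.8553
D_3 = 2.1670
D_4 = 2.3016
D_5 = 2.4445
D_6 = 2.5964
TV_6 = 2.6742/(0.082−0.03) = 51.4278
P₀ = Σ Dₜ/(1+r)ᵗ + TV_6/(1+r)^6 = 41.7598

£41.76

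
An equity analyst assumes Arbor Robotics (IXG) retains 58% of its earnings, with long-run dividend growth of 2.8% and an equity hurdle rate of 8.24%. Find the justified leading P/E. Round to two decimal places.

7.72

Payout ratio b = 1 − 0.58 = 0.42.
Justified leading P/E = b/(r−g) = 0.42/(0.0824−0.028) = 7.7206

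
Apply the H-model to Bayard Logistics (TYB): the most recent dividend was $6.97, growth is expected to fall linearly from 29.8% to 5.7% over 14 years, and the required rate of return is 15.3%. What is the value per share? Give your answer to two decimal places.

$199.23

H-model: P₀ = D₀[(1+g_L) + H(g_S−g_L)]/(r−g_L), with H = 14/2 = 7.
P₀ = 6.97 × [(1+0.057) + 7×(0.298−0.057)] / (0.153−0.057)
   = 6.97 × 2.7440 / 0.096 = 199.2258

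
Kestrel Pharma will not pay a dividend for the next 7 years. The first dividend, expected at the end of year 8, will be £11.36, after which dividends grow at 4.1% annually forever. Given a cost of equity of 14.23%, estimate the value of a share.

Deferred-dividend DDM. At t=7 the remaining stream is a growing perpetuity with first payment D_8 = 11.36.
V_7 = D_8/(r−g) = 11.36/(0.1423−0.041) = 112.1422
P₀ = V_7/(1+r)^7 = 112.1422/(1+0.1423)^7 = 44.1883

£44.19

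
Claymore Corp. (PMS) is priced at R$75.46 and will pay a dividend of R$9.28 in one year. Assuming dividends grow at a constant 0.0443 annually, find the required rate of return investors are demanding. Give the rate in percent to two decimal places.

16.73%

Rearranging the constant-growth DDM: r = D₁/P₀ + g.
r = 9.2800 / 75.46 + 0.0443 = 0.12298 + 0.0443 = 0.16728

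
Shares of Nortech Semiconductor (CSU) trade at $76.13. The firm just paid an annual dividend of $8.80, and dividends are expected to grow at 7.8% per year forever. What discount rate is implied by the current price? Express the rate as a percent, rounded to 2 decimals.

Rearranging the constant-growth DDM: r = D₁/P₀ + g.
D₁ = 8.80 × (1 + 0.078) = 9.4864.
r = 9.4864 / 76.13 + 0.078 = 0.12461 + 0.078 = 0.20261

20.26%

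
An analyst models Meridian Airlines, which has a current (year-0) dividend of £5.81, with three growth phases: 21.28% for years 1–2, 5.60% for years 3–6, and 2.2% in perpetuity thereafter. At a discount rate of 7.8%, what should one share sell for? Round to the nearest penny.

£165.42

Three-stage DDM. Project D₁…D_6; terminal Gordon value at t=6 with g = 0.022; discount at r = 0.078.
D_1 = 7.0464
D_2 = 8.5458
D_3 = 9.0244
D_4 = 9.5298
D_5 = 10.0634
D_6 = 10.6270
TV_6 = 10.8608/(0.078−0.022) = 193.9425
P₀ = Σ Dₜ/(1+r)ᵗ + TV_6/(1+r)^6 = 165.4190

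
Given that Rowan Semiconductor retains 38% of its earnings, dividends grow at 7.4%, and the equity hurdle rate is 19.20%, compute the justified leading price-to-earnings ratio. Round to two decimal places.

Payout ratio b = 1 − 0.38 = 0.62.
Justified leading P/E = b/(r−g) = 0.62/(0.192−0.074) = 5.2542

5.25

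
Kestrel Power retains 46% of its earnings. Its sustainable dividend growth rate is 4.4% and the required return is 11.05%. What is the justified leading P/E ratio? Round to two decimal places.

Payout ratio b = 1 − 0.46 = 0.54.
Justified leading P/E = b/(r−g) = 0.54/(0.1105−0.044) = 8.1203

8.12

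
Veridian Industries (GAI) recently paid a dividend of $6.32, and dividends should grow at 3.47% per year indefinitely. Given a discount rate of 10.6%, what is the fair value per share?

$91.72

Gordon growth model: P₀ = D₁/(r − g). D₁ = 6.32 × (1 + 0.0347) = 6.5393.
P₀ = 6.5393 / (0.106 − 0.0347) = 6.5393 / 0.0713 = 91.7153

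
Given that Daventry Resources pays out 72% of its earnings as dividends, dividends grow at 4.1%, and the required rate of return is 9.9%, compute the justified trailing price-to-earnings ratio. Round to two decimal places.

Justified trailing P/E = b(1+g)/(r−g) = 0.72×(1+0.041)/(0.099−0.041) = 12.9228

12.92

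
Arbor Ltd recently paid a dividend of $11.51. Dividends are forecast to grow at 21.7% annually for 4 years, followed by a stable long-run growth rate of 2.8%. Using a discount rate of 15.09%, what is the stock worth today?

Two-stage DDM. Project D₁…D_4 at 0.217, terminal growth 0.028, discount at r = 0.1509.
D_1 = 14.0077
D_2 = 17.0473
D_3 = 20.7466
D_4 = 25.2486
Terminal value at t=4: TV = D_5/(r−g) = 25.9556/(0.1509−0.028) = 211.1927
P₀ = 14.0077/(1+0.1509)^1 + 17.0473/(1+0.1509)^2 + 20.7466/(1+0.1509)^3 + 25.2486/(1+0.1509)^4 + 211.1927/(1+0.1509)^4 = 173.4141

$173.41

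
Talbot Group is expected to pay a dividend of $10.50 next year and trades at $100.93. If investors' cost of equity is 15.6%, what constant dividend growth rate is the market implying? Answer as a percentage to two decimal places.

From P₀ = D₁/(r − g), the implied growth is g = r − D₁/P₀.
g = 0.156 − 10.50/100.93 = 0.156 − 0.10403 = 0.05197

5.20%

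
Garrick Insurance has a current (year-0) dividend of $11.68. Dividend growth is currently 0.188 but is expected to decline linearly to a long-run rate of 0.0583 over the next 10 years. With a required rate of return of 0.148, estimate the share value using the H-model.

$222.25

H-model: P₀ = D₀[(1+g_L) + H(g_S−g_L)]/(r−g_L), with H = 10/2 = 5.
P₀ = 11.68 × [(1+0.0583) + 5×(0.188−0.0583)] / (0.148−0.0583)
   = 11.68 × 1.7068 / 0.0897 = 222.2455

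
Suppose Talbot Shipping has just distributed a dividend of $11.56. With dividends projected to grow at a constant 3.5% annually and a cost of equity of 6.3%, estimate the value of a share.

$427.31

Gordon growth model: P₀ = D₁/(r − g). D₁ = 11.56 × (1 + 0.035) = 11.9646.
P₀ = 11.9646 / (0.063 − 0.035) = 11.9646 / 0.028 = 427.3071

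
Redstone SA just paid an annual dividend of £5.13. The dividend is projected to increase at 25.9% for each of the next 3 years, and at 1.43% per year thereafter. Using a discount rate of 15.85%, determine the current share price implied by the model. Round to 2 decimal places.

Two-stage DDM. Project D₁…D_3 at 0.259, terminal growth 0.0143, discount at r = 0.1585.
D_1 = 6.4587
D_2 = 8.1315
D_3 = 10.2375
Terminal value at t=3: TV = D_4/(r−g) = 10.3839/(0.1585−0.0143) = 72.0105
P₀ = 6.4587/(1+0.1585)^1 + 8.1315/(1+0.1585)^2 + 10.2375/(1+0.1585)^3 + 72.0105/(1+0.1585)^3 = 64.5314

£64.53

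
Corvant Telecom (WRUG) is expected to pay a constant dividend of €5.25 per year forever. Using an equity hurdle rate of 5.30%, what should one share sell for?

Zero-growth DDM (perpetuity): P₀ = D/r = 5.25 / 0.053 = 99.0566

€99.06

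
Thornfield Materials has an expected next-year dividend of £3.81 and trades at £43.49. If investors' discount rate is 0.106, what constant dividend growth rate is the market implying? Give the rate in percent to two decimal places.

From P₀ = D₁/(r − g), the implied growth is g = r − D₁/P₀.
g = 0.106 − 3.81/43.49 = 0.106 − 0.08761 = 0.01839

1.84%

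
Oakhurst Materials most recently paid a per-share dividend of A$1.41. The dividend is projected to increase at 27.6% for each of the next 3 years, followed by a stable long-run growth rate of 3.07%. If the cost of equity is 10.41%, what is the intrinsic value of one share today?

A$36.25

Two-stage DDM. Project D₁…D_3 at 0.276, terminal growth 0.0307, discount at r = 0.1041.
D_1 = 1.7992
D_2 = 2.2957
D_3 = 2.9293
Terminal value at t=3: TV = D_4/(r−g) = 3.0193/(0.1041−0.0307) = 41.1346
P₀ = 1.7992/(1+0.1041)^1 + 2.2957/(1+0.1041)^2 + 2.9293/(1+0.1041)^3 + 41.1346/(1+0.1041)^3 = 36.2512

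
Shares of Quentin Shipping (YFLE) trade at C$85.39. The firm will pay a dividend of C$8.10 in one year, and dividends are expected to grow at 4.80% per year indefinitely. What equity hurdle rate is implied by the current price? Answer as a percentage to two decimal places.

Rearranging the constant-growth DDM: r = D₁/P₀ + g.
r = 8.1000 / 85.39 + 0.048 = 0.09486 + 0.048 = 0.14286

14.29%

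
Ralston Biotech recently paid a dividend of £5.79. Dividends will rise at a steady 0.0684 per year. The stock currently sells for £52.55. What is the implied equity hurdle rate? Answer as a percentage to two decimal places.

Rearranging the constant-growth DDM: r = D₁/P₀ + g.
D₁ = 5.79 × (1 + 0.0684) = 6.1860.
r = 6.1860 / 52.55 + 0.0684 = 0.11772 + 0.0684 = 0.18612

18.61%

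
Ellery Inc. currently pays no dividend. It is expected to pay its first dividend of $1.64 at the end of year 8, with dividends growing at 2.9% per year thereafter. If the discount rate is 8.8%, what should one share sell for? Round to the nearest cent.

Deferred-dividend DDM. At t=7 the remaining stream is a growing perpetuity with first payment D_8 = 1.64.
V_7 = D_8/(r−g) = 1.64/(0.088−0.029) = 27.7966
P₀ = V_7/(1+r)^7 = 27.7966/(1+0.088)^7 = 15.4024

$15.40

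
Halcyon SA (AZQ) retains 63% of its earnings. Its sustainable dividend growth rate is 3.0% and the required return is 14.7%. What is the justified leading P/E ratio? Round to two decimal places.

Payout ratio b = 1 − 0.63 = 0.37.
Justified leading P/E = b/(r−g) = 0.37/(0.147−0.03) = 3.1624

3.16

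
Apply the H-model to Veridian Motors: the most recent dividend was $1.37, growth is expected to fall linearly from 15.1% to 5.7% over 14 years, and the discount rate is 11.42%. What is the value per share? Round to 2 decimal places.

H-model: P₀ = D₀[(1+g_L) + H(g_S−g_L)]/(r−g_L), with H = 14/2 = 7.
P₀ = 1.37 × [(1+0.057) + 7×(0.151−0.057)] / (0.1142−0.057)
   = 1.37 × 1.7150 / 0.0572 = 41.0760

$41.08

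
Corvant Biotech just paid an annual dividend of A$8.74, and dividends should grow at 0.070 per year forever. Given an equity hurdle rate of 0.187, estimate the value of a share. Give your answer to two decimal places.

A$79.93

Gordon growth model: P₀ = D₁/(r − g). D₁ = 8.74 × (1 + 0.07) = 9.3518.
P₀ = 9.3518 / (0.187 − 0.07) = 9.3518 / 0.117 = 79.9299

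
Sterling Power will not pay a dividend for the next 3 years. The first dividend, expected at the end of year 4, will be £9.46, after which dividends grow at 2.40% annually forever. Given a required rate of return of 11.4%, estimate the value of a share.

£76.03

Deferred-dividend DDM. At t=3 the remaining stream is a growing perpetuity with first payment D_4 = 9.46.
V_3 = D_4/(r−g) = 9.46/(0.114−0.024) = 105.1111
P₀ = V_3/(1+r)^3 = 105.1111/(1+0.114)^3 = 76.0314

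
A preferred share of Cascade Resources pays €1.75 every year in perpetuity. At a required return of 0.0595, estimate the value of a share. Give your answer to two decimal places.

Zero-growth DDM (perpetuity): P₀ = D/r = 1.75 / 0.0595 = 29.4118

€29.41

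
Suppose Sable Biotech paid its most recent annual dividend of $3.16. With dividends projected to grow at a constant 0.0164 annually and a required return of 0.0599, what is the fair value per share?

$73.84

Gordon growth model: P₀ = D₁/(r − g). D₁ = 3.16 × (1 + 0.0164) = 3.2118.
P₀ = 3.2118 / (0.0599 − 0.0164) = 3.2118 / 0.0435 = 73.8350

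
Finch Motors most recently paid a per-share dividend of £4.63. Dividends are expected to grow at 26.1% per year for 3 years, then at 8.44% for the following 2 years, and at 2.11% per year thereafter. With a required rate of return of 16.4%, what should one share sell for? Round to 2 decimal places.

£63.44

Three-stage DDM. Project D₁…D_5; terminal Gordon value at t=5 with g = 0.0211; discount at r = 0.164.
D_1 = 5.8384
D_2 = 7.3623
D_3 = 9.2838
D_4 = 10.0674
D_5 = 10.9170
TV_5 = 11.1474/(0.164−0.0211) = 78.0084
P₀ = Σ Dₜ/(1+r)ᵗ + TV_5/(1+r)^5 = 63.4364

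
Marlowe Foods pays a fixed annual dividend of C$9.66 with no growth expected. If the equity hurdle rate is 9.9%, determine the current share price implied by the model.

Zero-growth DDM (perpetuity): P₀ = D/r = 9.66 / 0.099 = 97.5758

C$97.58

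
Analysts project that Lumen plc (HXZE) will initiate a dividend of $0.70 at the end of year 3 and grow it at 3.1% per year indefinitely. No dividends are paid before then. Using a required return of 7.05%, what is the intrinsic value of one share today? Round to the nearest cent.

Deferred-dividend DDM. At t=2 the remaining stream is a growing perpetuity with first payment D_3 = 0.70.
V_2 = D_3/(r−g) = 0.70/(0.0705−0.031) = 17.7215
P₀ = V_2/(1+r)^2 = 17.7215/(1+0.0705)^2 = 15.4642

$15.46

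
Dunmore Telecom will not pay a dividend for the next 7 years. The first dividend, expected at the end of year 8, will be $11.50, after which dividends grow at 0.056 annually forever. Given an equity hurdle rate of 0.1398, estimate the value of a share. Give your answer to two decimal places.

$54.91

Deferred-dividend DDM. At t=7 the remaining stream is a growing perpetuity with first payment D_8 = 11.50.
V_7 = D_8/(r−g) = 11.50/(0.1398−0.056) = 137.2315
P₀ = V_7/(1+r)^7 = 137.2315/(1+0.1398)^7 = 54.9102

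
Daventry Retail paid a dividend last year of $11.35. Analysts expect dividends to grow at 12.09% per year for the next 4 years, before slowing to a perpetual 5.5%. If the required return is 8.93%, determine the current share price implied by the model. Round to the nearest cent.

Two-stage DDM. Project D₁…D_4 at 0.1209, terminal growth 0.055, discount at r = 0.0893.
D_1 = 12.7222
D_2 = 14.2603
D_3 = 15.9844
D_4 = 17.9169
Terminal value at t=4: TV = D_5/(r−g) = 18.9023/(0.0893−0.055) = 551.0889
P₀ = 12.7222/(1+0.0893)^1 + 14.2603/(1+0.0893)^2 + 15.9844/(1+0.0893)^3 + 17.9169/(1+0.0893)^4 + 551.0889/(1+0.0893)^4 = 440.1993

$440.20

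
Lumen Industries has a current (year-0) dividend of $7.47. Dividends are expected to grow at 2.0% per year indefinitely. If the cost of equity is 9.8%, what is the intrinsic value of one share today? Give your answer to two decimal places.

Gordon growth model: P₀ = D₁/(r − g). D₁ = 7.47 × (1 + 0.02) = 7.6194.
P₀ = 7.6194 / (0.098 − 0.02) = 7.6194 / 0.078 = 97.6846

$97.68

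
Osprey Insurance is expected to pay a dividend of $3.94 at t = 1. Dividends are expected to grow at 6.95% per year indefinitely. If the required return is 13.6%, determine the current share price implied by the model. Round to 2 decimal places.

Gordon growth model: P₀ = D₁/(r − g), with D₁ = 3.94 given directly.
P₀ = 3.9400 / (0.136 − 0.0695) = 3.9400 / 0.0665 = 59.2481

$59.25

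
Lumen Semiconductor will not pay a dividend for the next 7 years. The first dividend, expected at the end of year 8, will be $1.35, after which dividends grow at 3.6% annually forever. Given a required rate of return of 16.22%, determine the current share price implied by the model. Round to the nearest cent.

Deferred-dividend DDM. At t=7 the remaining stream is a growing perpetuity with first payment D_8 = 1.35.
V_7 = D_8/(r−g) = 1.35/(0.1622−0.036) = 10.6973
P₀ = V_7/(1+r)^7 = 10.6973/(1+0.1622)^7 = 3.7352

$3.74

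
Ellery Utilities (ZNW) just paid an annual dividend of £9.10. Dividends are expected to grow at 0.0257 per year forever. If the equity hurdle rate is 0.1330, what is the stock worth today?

£86.99

Gordon growth model: P₀ = D₁/(r − g). D₁ = 9.10 × (1 + 0.0257) = 9.3339.
P₀ = 9.3339 / (0.133 − 0.0257) = 9.3339 / 0.1073 = 86.9885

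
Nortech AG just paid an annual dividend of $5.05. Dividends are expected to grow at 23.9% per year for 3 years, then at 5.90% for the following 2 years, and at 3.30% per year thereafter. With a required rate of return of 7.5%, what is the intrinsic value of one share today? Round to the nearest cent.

Three-stage DDM. Project D₁…D_5; terminal Gordon value at t=5 with g = 0.033; discount at r = 0.075.
D_1 = 6.2569
D_2 = 7.7524
D_3 = 9.6052
D_4 = 10.1719
D_5 = 10.7720
TV_5 = 11.1275/(0.075−0.033) = 264.9404
P₀ = Σ Dₜ/(1+r)ᵗ + TV_5/(1+r)^5 = 219.9272

$219.93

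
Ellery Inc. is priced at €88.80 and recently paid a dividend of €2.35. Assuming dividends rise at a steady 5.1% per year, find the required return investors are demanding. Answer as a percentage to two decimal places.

7.88%

Rearranging the constant-growth DDM: r = D₁/P₀ + g.
D₁ = 2.35 × (1 + 0.051) = 2.4699.
r = 2.4699 / 88.80 + 0.051 = 0.02781 + 0.051 = 0.07881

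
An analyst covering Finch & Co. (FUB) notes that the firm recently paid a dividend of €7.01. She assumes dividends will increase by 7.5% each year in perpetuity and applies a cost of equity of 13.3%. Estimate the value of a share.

€129.93

Gordon growth model: P₀ = D₁/(r − g). D₁ = 7.01 × (1 + 0.075) = 7.5357.
P₀ = 7.5357 / (0.133 − 0.075) = 7.5357 / 0.058 = 129.9267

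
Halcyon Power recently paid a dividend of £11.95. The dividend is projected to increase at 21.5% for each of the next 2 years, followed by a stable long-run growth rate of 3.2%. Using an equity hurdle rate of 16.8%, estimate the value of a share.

Two-stage DDM. Project D₁…D_2 at 0.215, terminal growth 0.032, discount at r = 0.168.
D_1 = 14.5192
D_2 = 17.6409
Terminal value at t=2: TV = D_3/(r−g) = 18.2054/(0.168−0.032) = 133.8632
P₀ = 14.5192/(1+0.168)^1 + 17.6409/(1+0.168)^2 + 133.8632/(1+0.168)^2 = 123.4860

£123.49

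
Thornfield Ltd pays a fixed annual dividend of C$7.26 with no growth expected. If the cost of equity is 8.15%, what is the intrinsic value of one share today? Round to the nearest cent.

Zero-growth DDM (perpetuity): P₀ = D/r = 7.26 / 0.0815 = 89.0798

C$89.08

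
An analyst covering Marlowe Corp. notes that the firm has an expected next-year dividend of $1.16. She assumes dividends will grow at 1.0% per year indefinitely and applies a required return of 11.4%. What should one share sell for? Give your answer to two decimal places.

$11.15

Gordon growth model: P₀ = D₁/(r − g), with D₁ = 1.16 given directly.
P₀ = 1.1600 / (0.114 − 0.01) = 1.1600 / 0.104 = 11.1538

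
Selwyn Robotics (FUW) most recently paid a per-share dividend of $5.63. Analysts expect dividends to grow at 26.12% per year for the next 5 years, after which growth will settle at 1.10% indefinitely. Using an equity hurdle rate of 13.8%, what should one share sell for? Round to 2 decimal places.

Two-stage DDM. Project D₁…D_5 at 0.2612, terminal growth 0.011, discount at r = 0.138.
D_1 = 7.1006
D_2 = 8.9552
D_3 = 11.2943
D_4 = 14.2444
D_5 = 17.9650
Terminal value at t=5: TV = D_6/(r−g) = 18.1627/(0.138−0.011) = 143.0130
P₀ = 7.1006/(1+0.138)^1 + 8.9552/(1+0.138)^2 + 11.2943/(1+0.138)^3 + 14.2444/(1+0.138)^4 + 17.9650/(1+0.138)^5 + 143.0130/(1+0.138)^5 = 113.6556

$113.66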